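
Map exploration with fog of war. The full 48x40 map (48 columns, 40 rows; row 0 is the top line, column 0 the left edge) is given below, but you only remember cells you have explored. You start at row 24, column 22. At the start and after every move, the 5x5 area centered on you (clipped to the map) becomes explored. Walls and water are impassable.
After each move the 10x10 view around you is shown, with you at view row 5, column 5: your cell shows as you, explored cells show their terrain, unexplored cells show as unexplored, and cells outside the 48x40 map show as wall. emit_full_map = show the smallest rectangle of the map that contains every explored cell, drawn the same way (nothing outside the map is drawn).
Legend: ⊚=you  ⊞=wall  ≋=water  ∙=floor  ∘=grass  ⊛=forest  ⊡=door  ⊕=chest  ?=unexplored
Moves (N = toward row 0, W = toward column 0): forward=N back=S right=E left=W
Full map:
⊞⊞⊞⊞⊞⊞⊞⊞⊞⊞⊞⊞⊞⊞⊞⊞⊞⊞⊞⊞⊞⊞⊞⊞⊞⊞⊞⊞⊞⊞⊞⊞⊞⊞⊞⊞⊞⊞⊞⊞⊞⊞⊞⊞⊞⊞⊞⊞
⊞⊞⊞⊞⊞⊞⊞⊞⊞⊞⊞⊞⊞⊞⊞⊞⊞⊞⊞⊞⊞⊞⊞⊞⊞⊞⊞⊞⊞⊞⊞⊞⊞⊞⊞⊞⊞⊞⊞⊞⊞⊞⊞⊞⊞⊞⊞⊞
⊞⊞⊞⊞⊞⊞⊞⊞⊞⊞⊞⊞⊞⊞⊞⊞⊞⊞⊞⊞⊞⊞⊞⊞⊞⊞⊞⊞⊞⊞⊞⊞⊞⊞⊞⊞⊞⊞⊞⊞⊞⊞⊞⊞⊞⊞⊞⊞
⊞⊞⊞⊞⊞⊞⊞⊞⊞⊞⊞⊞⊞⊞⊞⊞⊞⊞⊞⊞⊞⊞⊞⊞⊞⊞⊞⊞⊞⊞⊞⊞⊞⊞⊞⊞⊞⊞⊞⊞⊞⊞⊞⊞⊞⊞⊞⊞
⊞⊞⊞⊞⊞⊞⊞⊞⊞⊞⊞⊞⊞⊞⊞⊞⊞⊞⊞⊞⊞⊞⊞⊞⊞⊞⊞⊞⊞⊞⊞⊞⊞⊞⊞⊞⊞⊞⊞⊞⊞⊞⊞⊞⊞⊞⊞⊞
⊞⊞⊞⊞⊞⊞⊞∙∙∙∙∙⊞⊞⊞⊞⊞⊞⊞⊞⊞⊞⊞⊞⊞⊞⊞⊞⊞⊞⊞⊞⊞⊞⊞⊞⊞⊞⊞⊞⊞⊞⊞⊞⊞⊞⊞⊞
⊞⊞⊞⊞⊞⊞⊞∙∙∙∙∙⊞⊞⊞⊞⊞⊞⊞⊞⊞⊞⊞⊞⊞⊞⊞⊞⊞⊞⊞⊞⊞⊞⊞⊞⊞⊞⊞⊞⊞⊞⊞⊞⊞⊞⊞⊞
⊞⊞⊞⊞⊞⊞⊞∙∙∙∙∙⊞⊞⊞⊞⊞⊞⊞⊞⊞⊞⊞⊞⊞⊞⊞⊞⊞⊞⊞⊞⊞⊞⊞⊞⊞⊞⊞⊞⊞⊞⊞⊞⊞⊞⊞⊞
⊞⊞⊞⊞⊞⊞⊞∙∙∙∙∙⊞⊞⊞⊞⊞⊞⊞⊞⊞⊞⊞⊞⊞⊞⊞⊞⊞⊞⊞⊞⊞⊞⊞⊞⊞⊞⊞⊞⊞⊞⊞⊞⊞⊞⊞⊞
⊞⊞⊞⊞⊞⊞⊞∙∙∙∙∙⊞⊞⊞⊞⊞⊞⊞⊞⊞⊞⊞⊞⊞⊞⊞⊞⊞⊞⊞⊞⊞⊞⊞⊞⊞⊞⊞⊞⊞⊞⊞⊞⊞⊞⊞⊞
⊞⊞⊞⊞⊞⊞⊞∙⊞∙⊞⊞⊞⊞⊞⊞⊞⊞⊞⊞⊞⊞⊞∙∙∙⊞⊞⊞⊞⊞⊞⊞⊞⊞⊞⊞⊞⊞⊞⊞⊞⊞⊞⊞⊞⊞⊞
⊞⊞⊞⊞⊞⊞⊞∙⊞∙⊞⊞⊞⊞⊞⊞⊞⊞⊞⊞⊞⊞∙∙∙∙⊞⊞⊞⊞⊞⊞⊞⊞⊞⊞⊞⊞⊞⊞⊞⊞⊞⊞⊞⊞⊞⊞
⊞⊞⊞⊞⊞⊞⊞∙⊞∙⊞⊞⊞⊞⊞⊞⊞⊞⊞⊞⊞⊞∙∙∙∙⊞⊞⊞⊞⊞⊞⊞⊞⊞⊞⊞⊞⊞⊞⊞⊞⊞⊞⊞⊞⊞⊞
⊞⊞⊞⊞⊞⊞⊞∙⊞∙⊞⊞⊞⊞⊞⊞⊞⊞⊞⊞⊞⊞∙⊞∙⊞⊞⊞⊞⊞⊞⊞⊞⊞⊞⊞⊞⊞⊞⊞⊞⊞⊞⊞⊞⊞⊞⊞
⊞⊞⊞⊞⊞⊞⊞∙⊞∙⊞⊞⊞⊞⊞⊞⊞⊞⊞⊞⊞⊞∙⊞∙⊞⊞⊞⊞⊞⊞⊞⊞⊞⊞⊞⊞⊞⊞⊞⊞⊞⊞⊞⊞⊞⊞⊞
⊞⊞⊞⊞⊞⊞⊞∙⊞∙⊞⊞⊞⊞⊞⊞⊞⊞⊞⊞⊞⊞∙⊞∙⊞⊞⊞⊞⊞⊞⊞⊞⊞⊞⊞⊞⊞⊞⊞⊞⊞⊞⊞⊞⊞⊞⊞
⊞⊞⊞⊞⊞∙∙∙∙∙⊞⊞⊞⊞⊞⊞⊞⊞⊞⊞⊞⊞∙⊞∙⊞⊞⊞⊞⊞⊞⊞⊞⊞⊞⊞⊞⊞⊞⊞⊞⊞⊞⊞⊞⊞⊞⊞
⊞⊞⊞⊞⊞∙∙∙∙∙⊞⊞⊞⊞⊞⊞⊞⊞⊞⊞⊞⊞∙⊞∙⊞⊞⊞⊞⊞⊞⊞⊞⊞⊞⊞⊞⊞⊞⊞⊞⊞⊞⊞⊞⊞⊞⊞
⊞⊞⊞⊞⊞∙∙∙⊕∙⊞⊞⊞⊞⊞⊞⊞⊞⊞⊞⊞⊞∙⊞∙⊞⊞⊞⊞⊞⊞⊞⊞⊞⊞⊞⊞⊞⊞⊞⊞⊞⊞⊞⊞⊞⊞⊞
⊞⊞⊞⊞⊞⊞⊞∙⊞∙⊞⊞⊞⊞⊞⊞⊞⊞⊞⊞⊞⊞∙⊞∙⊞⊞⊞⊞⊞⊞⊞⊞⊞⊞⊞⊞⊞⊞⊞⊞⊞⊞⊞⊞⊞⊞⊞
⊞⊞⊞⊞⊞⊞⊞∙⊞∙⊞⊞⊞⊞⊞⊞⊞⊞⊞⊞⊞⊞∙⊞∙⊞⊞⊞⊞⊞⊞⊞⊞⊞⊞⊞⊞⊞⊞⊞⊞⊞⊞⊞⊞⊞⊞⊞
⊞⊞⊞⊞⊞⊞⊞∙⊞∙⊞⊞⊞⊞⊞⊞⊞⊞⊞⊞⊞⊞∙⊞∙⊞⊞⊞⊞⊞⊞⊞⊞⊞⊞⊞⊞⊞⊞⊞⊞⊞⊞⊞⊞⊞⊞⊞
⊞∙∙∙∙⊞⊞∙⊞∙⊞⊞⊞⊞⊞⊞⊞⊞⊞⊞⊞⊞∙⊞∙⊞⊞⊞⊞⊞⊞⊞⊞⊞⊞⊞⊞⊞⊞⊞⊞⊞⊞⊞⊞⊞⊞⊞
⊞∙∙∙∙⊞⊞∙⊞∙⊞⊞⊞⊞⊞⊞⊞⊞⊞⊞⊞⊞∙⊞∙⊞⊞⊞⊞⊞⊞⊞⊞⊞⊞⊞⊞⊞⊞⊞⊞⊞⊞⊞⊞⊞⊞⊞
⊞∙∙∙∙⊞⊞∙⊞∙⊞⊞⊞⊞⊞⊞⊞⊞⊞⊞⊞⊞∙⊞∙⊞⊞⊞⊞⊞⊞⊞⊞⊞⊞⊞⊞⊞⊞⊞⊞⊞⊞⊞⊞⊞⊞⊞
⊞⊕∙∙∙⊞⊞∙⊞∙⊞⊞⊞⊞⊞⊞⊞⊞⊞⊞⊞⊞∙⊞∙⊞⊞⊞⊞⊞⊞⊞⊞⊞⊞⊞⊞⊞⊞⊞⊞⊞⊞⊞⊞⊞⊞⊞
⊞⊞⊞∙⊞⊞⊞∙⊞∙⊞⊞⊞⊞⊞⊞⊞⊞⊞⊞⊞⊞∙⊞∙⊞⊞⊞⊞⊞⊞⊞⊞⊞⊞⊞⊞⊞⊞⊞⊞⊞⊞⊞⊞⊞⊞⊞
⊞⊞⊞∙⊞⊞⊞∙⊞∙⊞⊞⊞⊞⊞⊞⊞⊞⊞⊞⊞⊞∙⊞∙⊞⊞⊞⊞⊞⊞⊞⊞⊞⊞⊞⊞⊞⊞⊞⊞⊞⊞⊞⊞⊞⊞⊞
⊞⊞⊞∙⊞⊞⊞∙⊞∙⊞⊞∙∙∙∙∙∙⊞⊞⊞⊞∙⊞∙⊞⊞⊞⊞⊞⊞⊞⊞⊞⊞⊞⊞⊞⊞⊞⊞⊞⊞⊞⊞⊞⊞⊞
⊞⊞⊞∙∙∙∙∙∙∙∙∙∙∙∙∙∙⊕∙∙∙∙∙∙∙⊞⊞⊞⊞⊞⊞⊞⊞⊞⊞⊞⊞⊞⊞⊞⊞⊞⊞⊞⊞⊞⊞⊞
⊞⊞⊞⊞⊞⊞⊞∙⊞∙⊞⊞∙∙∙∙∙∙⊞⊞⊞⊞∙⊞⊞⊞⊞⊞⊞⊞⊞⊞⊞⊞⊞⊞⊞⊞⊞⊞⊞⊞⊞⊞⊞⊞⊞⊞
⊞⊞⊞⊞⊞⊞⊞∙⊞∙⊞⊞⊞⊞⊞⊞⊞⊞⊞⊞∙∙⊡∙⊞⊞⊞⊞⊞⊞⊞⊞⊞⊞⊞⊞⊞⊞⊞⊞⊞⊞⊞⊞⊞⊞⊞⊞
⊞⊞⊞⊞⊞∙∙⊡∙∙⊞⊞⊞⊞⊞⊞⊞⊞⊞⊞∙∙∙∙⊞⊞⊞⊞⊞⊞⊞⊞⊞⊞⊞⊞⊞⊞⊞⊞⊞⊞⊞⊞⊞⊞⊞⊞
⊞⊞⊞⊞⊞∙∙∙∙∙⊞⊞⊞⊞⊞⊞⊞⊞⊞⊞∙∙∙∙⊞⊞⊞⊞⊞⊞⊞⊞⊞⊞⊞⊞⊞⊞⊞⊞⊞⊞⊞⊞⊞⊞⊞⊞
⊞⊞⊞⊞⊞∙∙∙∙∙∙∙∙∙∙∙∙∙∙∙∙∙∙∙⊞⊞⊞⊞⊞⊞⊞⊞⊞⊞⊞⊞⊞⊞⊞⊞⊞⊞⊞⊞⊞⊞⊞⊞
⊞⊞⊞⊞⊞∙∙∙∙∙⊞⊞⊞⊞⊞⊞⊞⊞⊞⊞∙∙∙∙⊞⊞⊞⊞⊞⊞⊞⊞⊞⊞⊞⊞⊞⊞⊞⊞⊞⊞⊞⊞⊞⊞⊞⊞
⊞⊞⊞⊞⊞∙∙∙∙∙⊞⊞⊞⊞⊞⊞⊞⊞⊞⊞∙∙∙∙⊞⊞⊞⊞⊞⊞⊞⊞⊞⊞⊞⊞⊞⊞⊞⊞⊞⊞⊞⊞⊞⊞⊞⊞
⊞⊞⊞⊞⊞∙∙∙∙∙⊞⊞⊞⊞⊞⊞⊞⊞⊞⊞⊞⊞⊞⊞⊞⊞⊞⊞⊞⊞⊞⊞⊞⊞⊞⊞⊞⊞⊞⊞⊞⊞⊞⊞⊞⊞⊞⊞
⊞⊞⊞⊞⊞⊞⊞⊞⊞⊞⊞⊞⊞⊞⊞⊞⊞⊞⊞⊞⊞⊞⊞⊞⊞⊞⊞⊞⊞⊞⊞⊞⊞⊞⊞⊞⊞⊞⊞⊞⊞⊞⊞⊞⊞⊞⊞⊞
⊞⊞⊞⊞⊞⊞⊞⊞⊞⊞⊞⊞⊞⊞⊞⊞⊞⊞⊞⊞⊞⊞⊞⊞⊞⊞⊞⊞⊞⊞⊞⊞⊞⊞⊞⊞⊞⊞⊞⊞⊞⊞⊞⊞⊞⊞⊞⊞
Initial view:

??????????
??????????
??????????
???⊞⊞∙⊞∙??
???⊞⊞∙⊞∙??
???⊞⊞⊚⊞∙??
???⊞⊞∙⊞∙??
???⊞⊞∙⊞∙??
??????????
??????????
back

??????????
??????????
???⊞⊞∙⊞∙??
???⊞⊞∙⊞∙??
???⊞⊞∙⊞∙??
???⊞⊞⊚⊞∙??
???⊞⊞∙⊞∙??
???⊞⊞∙⊞∙??
??????????
??????????

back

??????????
???⊞⊞∙⊞∙??
???⊞⊞∙⊞∙??
???⊞⊞∙⊞∙??
???⊞⊞∙⊞∙??
???⊞⊞⊚⊞∙??
???⊞⊞∙⊞∙??
???⊞⊞∙⊞∙??
??????????
??????????

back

???⊞⊞∙⊞∙??
???⊞⊞∙⊞∙??
???⊞⊞∙⊞∙??
???⊞⊞∙⊞∙??
???⊞⊞∙⊞∙??
???⊞⊞⊚⊞∙??
???⊞⊞∙⊞∙??
???∙∙∙∙∙??
??????????
??????????

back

???⊞⊞∙⊞∙??
???⊞⊞∙⊞∙??
???⊞⊞∙⊞∙??
???⊞⊞∙⊞∙??
???⊞⊞∙⊞∙??
???⊞⊞⊚⊞∙??
???∙∙∙∙∙??
???⊞⊞∙⊞⊞??
??????????
??????????

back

???⊞⊞∙⊞∙??
???⊞⊞∙⊞∙??
???⊞⊞∙⊞∙??
???⊞⊞∙⊞∙??
???⊞⊞∙⊞∙??
???∙∙⊚∙∙??
???⊞⊞∙⊞⊞??
???∙∙⊡∙⊞??
??????????
??????????

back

???⊞⊞∙⊞∙??
???⊞⊞∙⊞∙??
???⊞⊞∙⊞∙??
???⊞⊞∙⊞∙??
???∙∙∙∙∙??
???⊞⊞⊚⊞⊞??
???∙∙⊡∙⊞??
???∙∙∙∙⊞??
??????????
??????????

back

???⊞⊞∙⊞∙??
???⊞⊞∙⊞∙??
???⊞⊞∙⊞∙??
???∙∙∙∙∙??
???⊞⊞∙⊞⊞??
???∙∙⊚∙⊞??
???∙∙∙∙⊞??
???∙∙∙∙⊞??
??????????
??????????

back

???⊞⊞∙⊞∙??
???⊞⊞∙⊞∙??
???∙∙∙∙∙??
???⊞⊞∙⊞⊞??
???∙∙⊡∙⊞??
???∙∙⊚∙⊞??
???∙∙∙∙⊞??
???∙∙∙∙⊞??
??????????
??????????

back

???⊞⊞∙⊞∙??
???∙∙∙∙∙??
???⊞⊞∙⊞⊞??
???∙∙⊡∙⊞??
???∙∙∙∙⊞??
???∙∙⊚∙⊞??
???∙∙∙∙⊞??
???∙∙∙∙⊞??
??????????
??????????

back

???∙∙∙∙∙??
???⊞⊞∙⊞⊞??
???∙∙⊡∙⊞??
???∙∙∙∙⊞??
???∙∙∙∙⊞??
???∙∙⊚∙⊞??
???∙∙∙∙⊞??
???∙∙∙∙⊞??
??????????
??????????

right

??∙∙∙∙∙???
??⊞⊞∙⊞⊞???
??∙∙⊡∙⊞???
??∙∙∙∙⊞⊞??
??∙∙∙∙⊞⊞??
??∙∙∙⊚⊞⊞??
??∙∙∙∙⊞⊞??
??∙∙∙∙⊞⊞??
??????????
??????????

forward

??⊞⊞∙⊞∙???
??∙∙∙∙∙???
??⊞⊞∙⊞⊞???
??∙∙⊡∙⊞⊞??
??∙∙∙∙⊞⊞??
??∙∙∙⊚⊞⊞??
??∙∙∙∙⊞⊞??
??∙∙∙∙⊞⊞??
??∙∙∙∙⊞⊞??
??????????

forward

??⊞⊞∙⊞∙???
??⊞⊞∙⊞∙???
??∙∙∙∙∙???
??⊞⊞∙⊞⊞⊞??
??∙∙⊡∙⊞⊞??
??∙∙∙⊚⊞⊞??
??∙∙∙∙⊞⊞??
??∙∙∙∙⊞⊞??
??∙∙∙∙⊞⊞??
??∙∙∙∙⊞⊞??

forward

??⊞⊞∙⊞∙???
??⊞⊞∙⊞∙???
??⊞⊞∙⊞∙???
??∙∙∙∙∙⊞??
??⊞⊞∙⊞⊞⊞??
??∙∙⊡⊚⊞⊞??
??∙∙∙∙⊞⊞??
??∙∙∙∙⊞⊞??
??∙∙∙∙⊞⊞??
??∙∙∙∙⊞⊞??

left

???⊞⊞∙⊞∙??
???⊞⊞∙⊞∙??
???⊞⊞∙⊞∙??
???∙∙∙∙∙⊞?
???⊞⊞∙⊞⊞⊞?
???∙∙⊚∙⊞⊞?
???∙∙∙∙⊞⊞?
???∙∙∙∙⊞⊞?
???∙∙∙∙⊞⊞?
???∙∙∙∙⊞⊞?

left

????⊞⊞∙⊞∙?
????⊞⊞∙⊞∙?
????⊞⊞∙⊞∙?
???∙∙∙∙∙∙⊞
???⊞⊞⊞∙⊞⊞⊞
???⊞∙⊚⊡∙⊞⊞
???⊞∙∙∙∙⊞⊞
???⊞∙∙∙∙⊞⊞
????∙∙∙∙⊞⊞
????∙∙∙∙⊞⊞

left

?????⊞⊞∙⊞∙
?????⊞⊞∙⊞∙
?????⊞⊞∙⊞∙
???∙∙∙∙∙∙∙
???⊞⊞⊞⊞∙⊞⊞
???⊞⊞⊚∙⊡∙⊞
???⊞⊞∙∙∙∙⊞
???⊞⊞∙∙∙∙⊞
?????∙∙∙∙⊞
?????∙∙∙∙⊞

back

?????⊞⊞∙⊞∙
?????⊞⊞∙⊞∙
???∙∙∙∙∙∙∙
???⊞⊞⊞⊞∙⊞⊞
???⊞⊞∙∙⊡∙⊞
???⊞⊞⊚∙∙∙⊞
???⊞⊞∙∙∙∙⊞
???∙∙∙∙∙∙⊞
?????∙∙∙∙⊞
?????∙∙∙∙⊞

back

?????⊞⊞∙⊞∙
???∙∙∙∙∙∙∙
???⊞⊞⊞⊞∙⊞⊞
???⊞⊞∙∙⊡∙⊞
???⊞⊞∙∙∙∙⊞
???⊞⊞⊚∙∙∙⊞
???∙∙∙∙∙∙⊞
???⊞⊞∙∙∙∙⊞
?????∙∙∙∙⊞
??????????

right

????⊞⊞∙⊞∙?
??∙∙∙∙∙∙∙⊞
??⊞⊞⊞⊞∙⊞⊞⊞
??⊞⊞∙∙⊡∙⊞⊞
??⊞⊞∙∙∙∙⊞⊞
??⊞⊞∙⊚∙∙⊞⊞
??∙∙∙∙∙∙⊞⊞
??⊞⊞∙∙∙∙⊞⊞
????∙∙∙∙⊞⊞
??????????

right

???⊞⊞∙⊞∙??
?∙∙∙∙∙∙∙⊞?
?⊞⊞⊞⊞∙⊞⊞⊞?
?⊞⊞∙∙⊡∙⊞⊞?
?⊞⊞∙∙∙∙⊞⊞?
?⊞⊞∙∙⊚∙⊞⊞?
?∙∙∙∙∙∙⊞⊞?
?⊞⊞∙∙∙∙⊞⊞?
???∙∙∙∙⊞⊞?
??????????

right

??⊞⊞∙⊞∙???
∙∙∙∙∙∙∙⊞??
⊞⊞⊞⊞∙⊞⊞⊞??
⊞⊞∙∙⊡∙⊞⊞??
⊞⊞∙∙∙∙⊞⊞??
⊞⊞∙∙∙⊚⊞⊞??
∙∙∙∙∙∙⊞⊞??
⊞⊞∙∙∙∙⊞⊞??
??∙∙∙∙⊞⊞??
??????????

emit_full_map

??⊞⊞∙⊞∙?
??⊞⊞∙⊞∙?
??⊞⊞∙⊞∙?
??⊞⊞∙⊞∙?
??⊞⊞∙⊞∙?
??⊞⊞∙⊞∙?
??⊞⊞∙⊞∙?
∙∙∙∙∙∙∙⊞
⊞⊞⊞⊞∙⊞⊞⊞
⊞⊞∙∙⊡∙⊞⊞
⊞⊞∙∙∙∙⊞⊞
⊞⊞∙∙∙⊚⊞⊞
∙∙∙∙∙∙⊞⊞
⊞⊞∙∙∙∙⊞⊞
??∙∙∙∙⊞⊞

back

∙∙∙∙∙∙∙⊞??
⊞⊞⊞⊞∙⊞⊞⊞??
⊞⊞∙∙⊡∙⊞⊞??
⊞⊞∙∙∙∙⊞⊞??
⊞⊞∙∙∙∙⊞⊞??
∙∙∙∙∙⊚⊞⊞??
⊞⊞∙∙∙∙⊞⊞??
??∙∙∙∙⊞⊞??
??????????
??????????

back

⊞⊞⊞⊞∙⊞⊞⊞??
⊞⊞∙∙⊡∙⊞⊞??
⊞⊞∙∙∙∙⊞⊞??
⊞⊞∙∙∙∙⊞⊞??
∙∙∙∙∙∙⊞⊞??
⊞⊞∙∙∙⊚⊞⊞??
??∙∙∙∙⊞⊞??
???⊞⊞⊞⊞⊞??
??????????
??????????

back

⊞⊞∙∙⊡∙⊞⊞??
⊞⊞∙∙∙∙⊞⊞??
⊞⊞∙∙∙∙⊞⊞??
∙∙∙∙∙∙⊞⊞??
⊞⊞∙∙∙∙⊞⊞??
??∙∙∙⊚⊞⊞??
???⊞⊞⊞⊞⊞??
???⊞⊞⊞⊞⊞??
??????????
⊞⊞⊞⊞⊞⊞⊞⊞⊞⊞

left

?⊞⊞∙∙⊡∙⊞⊞?
?⊞⊞∙∙∙∙⊞⊞?
?⊞⊞∙∙∙∙⊞⊞?
?∙∙∙∙∙∙⊞⊞?
?⊞⊞∙∙∙∙⊞⊞?
???∙∙⊚∙⊞⊞?
???⊞⊞⊞⊞⊞⊞?
???⊞⊞⊞⊞⊞⊞?
??????????
⊞⊞⊞⊞⊞⊞⊞⊞⊞⊞

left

??⊞⊞∙∙⊡∙⊞⊞
??⊞⊞∙∙∙∙⊞⊞
??⊞⊞∙∙∙∙⊞⊞
??∙∙∙∙∙∙⊞⊞
??⊞⊞∙∙∙∙⊞⊞
???⊞∙⊚∙∙⊞⊞
???⊞⊞⊞⊞⊞⊞⊞
???⊞⊞⊞⊞⊞⊞⊞
??????????
⊞⊞⊞⊞⊞⊞⊞⊞⊞⊞

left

???⊞⊞∙∙⊡∙⊞
???⊞⊞∙∙∙∙⊞
???⊞⊞∙∙∙∙⊞
???∙∙∙∙∙∙⊞
???⊞⊞∙∙∙∙⊞
???⊞⊞⊚∙∙∙⊞
???⊞⊞⊞⊞⊞⊞⊞
???⊞⊞⊞⊞⊞⊞⊞
??????????
⊞⊞⊞⊞⊞⊞⊞⊞⊞⊞

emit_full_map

??⊞⊞∙⊞∙?
??⊞⊞∙⊞∙?
??⊞⊞∙⊞∙?
??⊞⊞∙⊞∙?
??⊞⊞∙⊞∙?
??⊞⊞∙⊞∙?
??⊞⊞∙⊞∙?
∙∙∙∙∙∙∙⊞
⊞⊞⊞⊞∙⊞⊞⊞
⊞⊞∙∙⊡∙⊞⊞
⊞⊞∙∙∙∙⊞⊞
⊞⊞∙∙∙∙⊞⊞
∙∙∙∙∙∙⊞⊞
⊞⊞∙∙∙∙⊞⊞
⊞⊞⊚∙∙∙⊞⊞
⊞⊞⊞⊞⊞⊞⊞⊞
⊞⊞⊞⊞⊞⊞⊞⊞


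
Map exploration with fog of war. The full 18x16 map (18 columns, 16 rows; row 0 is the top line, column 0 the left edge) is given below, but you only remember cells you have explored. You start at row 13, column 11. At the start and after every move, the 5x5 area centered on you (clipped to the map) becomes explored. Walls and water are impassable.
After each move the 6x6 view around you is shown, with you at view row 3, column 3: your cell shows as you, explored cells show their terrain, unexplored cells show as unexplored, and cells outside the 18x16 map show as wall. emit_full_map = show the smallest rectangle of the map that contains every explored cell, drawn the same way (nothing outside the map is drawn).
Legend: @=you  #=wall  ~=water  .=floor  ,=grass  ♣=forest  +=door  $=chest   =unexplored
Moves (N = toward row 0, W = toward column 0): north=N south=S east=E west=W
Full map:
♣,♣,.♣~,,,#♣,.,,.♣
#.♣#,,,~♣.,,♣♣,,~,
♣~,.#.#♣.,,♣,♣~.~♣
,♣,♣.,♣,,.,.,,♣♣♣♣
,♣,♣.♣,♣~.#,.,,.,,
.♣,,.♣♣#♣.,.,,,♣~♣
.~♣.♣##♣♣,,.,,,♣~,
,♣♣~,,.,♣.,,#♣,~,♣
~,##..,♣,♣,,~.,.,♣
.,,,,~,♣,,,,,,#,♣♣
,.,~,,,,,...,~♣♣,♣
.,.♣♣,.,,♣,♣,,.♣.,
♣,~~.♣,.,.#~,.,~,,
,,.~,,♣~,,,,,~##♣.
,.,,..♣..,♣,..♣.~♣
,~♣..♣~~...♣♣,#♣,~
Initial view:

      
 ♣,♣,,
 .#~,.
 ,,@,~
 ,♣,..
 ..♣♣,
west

      
 ,♣,♣,
 ,.#~,
 ,,@,,
 .,♣,.
 ...♣♣

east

      
,♣,♣,,
,.#~,.
,,,@,~
.,♣,..
...♣♣,

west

      
 ,♣,♣,
 ,.#~,
 ,,@,,
 .,♣,.
 ...♣♣

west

      
 ,,♣,♣
 .,.#~
 ~,@,,
 ..,♣,
 ~...♣

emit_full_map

,,♣,♣,,
.,.#~,.
~,@,,,~
..,♣,..
~...♣♣,

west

      
 .,,♣,
 ,.,.#
 ♣~@,,
 ♣..,♣
 ~~...

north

      
 ,,,..
 .,,♣,
 ,.@.#
 ♣~,,,
 ♣..,♣

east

      
,,,...
.,,♣,♣
,.,@#~
♣~,,,,
♣..,♣,

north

      
 ♣,,,,
,,,...
.,,@,♣
,.,.#~
♣~,,,,

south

 ♣,,,,
,,,...
.,,♣,♣
,.,@#~
♣~,,,,
♣..,♣,

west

  ♣,,,
 ,,,..
 .,,♣,
 ,.@.#
 ♣~,,,
 ♣..,♣

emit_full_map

 ♣,,,,  
,,,...  
.,,♣,♣,,
,.@.#~,.
♣~,,,,,~
♣..,♣,..
~~...♣♣,

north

      
 ,♣,,,
 ,,,..
 .,@♣,
 ,.,.#
 ♣~,,,

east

      
,♣,,,,
,,,...
.,,@,♣
,.,.#~
♣~,,,,

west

      
 ,♣,,,
 ,,,..
 .,@♣,
 ,.,.#
 ♣~,,,

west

      
 ~,♣,,
 ,,,,.
 ,.@,♣
 ♣,.,.
 ,♣~,,

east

      
~,♣,,,
,,,,..
,.,@♣,
♣,.,.#
,♣~,,,

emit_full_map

~,♣,,,,  
,,,,...  
,.,@♣,♣,,
♣,.,.#~,.
,♣~,,,,,~
 ♣..,♣,..
 ~~...♣♣,


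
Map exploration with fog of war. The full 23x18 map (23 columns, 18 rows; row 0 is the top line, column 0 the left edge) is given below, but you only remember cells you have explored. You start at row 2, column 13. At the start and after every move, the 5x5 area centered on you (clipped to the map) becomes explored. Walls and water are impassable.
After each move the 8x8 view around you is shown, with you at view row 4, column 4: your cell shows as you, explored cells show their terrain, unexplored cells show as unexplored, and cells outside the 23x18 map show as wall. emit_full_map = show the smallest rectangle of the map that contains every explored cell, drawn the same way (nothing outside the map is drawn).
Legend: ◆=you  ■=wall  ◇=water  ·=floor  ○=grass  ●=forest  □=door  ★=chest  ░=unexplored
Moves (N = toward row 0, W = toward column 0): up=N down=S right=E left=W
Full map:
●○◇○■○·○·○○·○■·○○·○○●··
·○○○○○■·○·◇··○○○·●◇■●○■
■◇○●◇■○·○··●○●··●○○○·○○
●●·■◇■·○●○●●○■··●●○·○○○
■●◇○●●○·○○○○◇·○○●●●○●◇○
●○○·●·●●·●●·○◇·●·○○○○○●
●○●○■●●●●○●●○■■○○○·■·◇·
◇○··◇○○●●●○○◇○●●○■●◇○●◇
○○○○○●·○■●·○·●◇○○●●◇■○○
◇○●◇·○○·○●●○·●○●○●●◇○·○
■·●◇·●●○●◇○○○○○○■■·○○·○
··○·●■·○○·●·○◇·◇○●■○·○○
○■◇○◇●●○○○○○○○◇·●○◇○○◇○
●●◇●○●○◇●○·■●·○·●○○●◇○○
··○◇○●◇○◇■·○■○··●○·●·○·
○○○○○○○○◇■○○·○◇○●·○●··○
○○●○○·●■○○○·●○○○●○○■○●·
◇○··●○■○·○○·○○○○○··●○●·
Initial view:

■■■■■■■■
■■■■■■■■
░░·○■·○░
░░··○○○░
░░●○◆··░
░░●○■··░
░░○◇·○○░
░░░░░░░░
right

■■■■■■■■
■■■■■■■■
░·○■·○○░
░··○○○·░
░●○●◆·●░
░●○■··●░
░○◇·○○●░
░░░░░░░░

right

■■■■■■■■
■■■■■■■■
·○■·○○·░
··○○○·●░
●○●·◆●○░
●○■··●●░
○◇·○○●●░
░░░░░░░░

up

■■■■■■■■
■■■■■■■■
■■■■■■■■
·○■·○○·░
··○○◆·●░
●○●··●○░
●○■··●●░
○◇·○○●●░

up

■■■■■■■■
■■■■■■■■
■■■■■■■■
■■■■■■■■
·○■·◆○·░
··○○○·●░
●○●··●○░
●○■··●●░

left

■■■■■■■■
■■■■■■■■
■■■■■■■■
■■■■■■■■
░·○■◆○○·
░··○○○·●
░●○●··●○
░●○■··●●

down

■■■■■■■■
■■■■■■■■
■■■■■■■■
░·○■·○○·
░··○◆○·●
░●○●··●○
░●○■··●●
░○◇·○○●●

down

■■■■■■■■
■■■■■■■■
░·○■·○○·
░··○○○·●
░●○●◆·●○
░●○■··●●
░○◇·○○●●
░░░░░░░░

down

■■■■■■■■
░·○■·○○·
░··○○○·●
░●○●··●○
░●○■◆·●●
░○◇·○○●●
░░○◇·●·░
░░░░░░░░

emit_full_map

·○■·○○·
··○○○·●
●○●··●○
●○■◆·●●
○◇·○○●●
░○◇·●·░

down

░·○■·○○·
░··○○○·●
░●○●··●○
░●○■··●●
░○◇·◆○●●
░░○◇·●·░
░░○■■○○░
░░░░░░░░

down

░··○○○·●
░●○●··●○
░●○■··●●
░○◇·○○●●
░░○◇◆●·░
░░○■■○○░
░░◇○●●○░
░░░░░░░░

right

··○○○·●░
●○●··●○░
●○■··●●░
○◇·○○●●░
░○◇·◆·○░
░○■■○○○░
░◇○●●○■░
░░░░░░░░

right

·○○○·●░░
○●··●○░░
○■··●●○░
◇·○○●●●░
○◇·●◆○○░
○■■○○○·░
◇○●●○■●░
░░░░░░░░

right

○○○·●░░░
●··●○░░░
■··●●○·░
·○○●●●○░
◇·●·◆○○░
■■○○○·■░
○●●○■●◇░
░░░░░░░░

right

○○·●░░░░
··●○░░░░
··●●○·○░
○○●●●○●░
·●·○◆○○░
■○○○·■·░
●●○■●◇○░
░░░░░░░░

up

·○○·░░░░
○○·●░░░░
··●○○○·░
··●●○·○░
○○●●◆○●░
·●·○○○○░
■○○○·■·░
●●○■●◇○░

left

■·○○·░░░
○○○·●░░░
●··●○○○·
■··●●○·○
·○○●◆●○●
◇·●·○○○○
■■○○○·■·
○●●○■●◇○

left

○■·○○·░░
·○○○·●░░
○●··●○○○
○■··●●○·
◇·○○◆●●○
○◇·●·○○○
○■■○○○·■
◇○●●○■●◇

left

·○■·○○·░
··○○○·●░
●○●··●○○
●○■··●●○
○◇·○◆●●●
░○◇·●·○○
░○■■○○○·
░◇○●●○■●

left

░·○■·○○·
░··○○○·●
░●○●··●○
░●○■··●●
░○◇·◆○●●
░░○◇·●·○
░░○■■○○○
░░◇○●●○■

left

░░·○■·○○
░░··○○○·
░░●○●··●
░░●○■··●
░░○◇◆○○●
░░·○◇·●·
░░●○■■○○
░░░◇○●●○

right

░·○■·○○·
░··○○○·●
░●○●··●○
░●○■··●●
░○◇·◆○●●
░·○◇·●·○
░●○■■○○○
░░◇○●●○■

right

·○■·○○·░
··○○○·●░
●○●··●○○
●○■··●●○
○◇·○◆●●●
·○◇·●·○○
●○■■○○○·
░◇○●●○■●

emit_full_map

·○■·○○·░░░
··○○○·●░░░
●○●··●○○○·
●○■··●●○·○
○◇·○◆●●●○●
·○◇·●·○○○○
●○■■○○○·■·
░◇○●●○■●◇○

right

○■·○○·░░
·○○○·●░░
○●··●○○○
○■··●●○·
◇·○○◆●●○
○◇·●·○○○
○■■○○○·■
◇○●●○■●◇

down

·○○○·●░░
○●··●○○○
○■··●●○·
◇·○○●●●○
○◇·●◆○○○
○■■○○○·■
◇○●●○■●◇
░░░░░░░░

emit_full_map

·○■·○○·░░░
··○○○·●░░░
●○●··●○○○·
●○■··●●○·○
○◇·○○●●●○●
·○◇·●◆○○○○
●○■■○○○·■·
░◇○●●○■●◇○


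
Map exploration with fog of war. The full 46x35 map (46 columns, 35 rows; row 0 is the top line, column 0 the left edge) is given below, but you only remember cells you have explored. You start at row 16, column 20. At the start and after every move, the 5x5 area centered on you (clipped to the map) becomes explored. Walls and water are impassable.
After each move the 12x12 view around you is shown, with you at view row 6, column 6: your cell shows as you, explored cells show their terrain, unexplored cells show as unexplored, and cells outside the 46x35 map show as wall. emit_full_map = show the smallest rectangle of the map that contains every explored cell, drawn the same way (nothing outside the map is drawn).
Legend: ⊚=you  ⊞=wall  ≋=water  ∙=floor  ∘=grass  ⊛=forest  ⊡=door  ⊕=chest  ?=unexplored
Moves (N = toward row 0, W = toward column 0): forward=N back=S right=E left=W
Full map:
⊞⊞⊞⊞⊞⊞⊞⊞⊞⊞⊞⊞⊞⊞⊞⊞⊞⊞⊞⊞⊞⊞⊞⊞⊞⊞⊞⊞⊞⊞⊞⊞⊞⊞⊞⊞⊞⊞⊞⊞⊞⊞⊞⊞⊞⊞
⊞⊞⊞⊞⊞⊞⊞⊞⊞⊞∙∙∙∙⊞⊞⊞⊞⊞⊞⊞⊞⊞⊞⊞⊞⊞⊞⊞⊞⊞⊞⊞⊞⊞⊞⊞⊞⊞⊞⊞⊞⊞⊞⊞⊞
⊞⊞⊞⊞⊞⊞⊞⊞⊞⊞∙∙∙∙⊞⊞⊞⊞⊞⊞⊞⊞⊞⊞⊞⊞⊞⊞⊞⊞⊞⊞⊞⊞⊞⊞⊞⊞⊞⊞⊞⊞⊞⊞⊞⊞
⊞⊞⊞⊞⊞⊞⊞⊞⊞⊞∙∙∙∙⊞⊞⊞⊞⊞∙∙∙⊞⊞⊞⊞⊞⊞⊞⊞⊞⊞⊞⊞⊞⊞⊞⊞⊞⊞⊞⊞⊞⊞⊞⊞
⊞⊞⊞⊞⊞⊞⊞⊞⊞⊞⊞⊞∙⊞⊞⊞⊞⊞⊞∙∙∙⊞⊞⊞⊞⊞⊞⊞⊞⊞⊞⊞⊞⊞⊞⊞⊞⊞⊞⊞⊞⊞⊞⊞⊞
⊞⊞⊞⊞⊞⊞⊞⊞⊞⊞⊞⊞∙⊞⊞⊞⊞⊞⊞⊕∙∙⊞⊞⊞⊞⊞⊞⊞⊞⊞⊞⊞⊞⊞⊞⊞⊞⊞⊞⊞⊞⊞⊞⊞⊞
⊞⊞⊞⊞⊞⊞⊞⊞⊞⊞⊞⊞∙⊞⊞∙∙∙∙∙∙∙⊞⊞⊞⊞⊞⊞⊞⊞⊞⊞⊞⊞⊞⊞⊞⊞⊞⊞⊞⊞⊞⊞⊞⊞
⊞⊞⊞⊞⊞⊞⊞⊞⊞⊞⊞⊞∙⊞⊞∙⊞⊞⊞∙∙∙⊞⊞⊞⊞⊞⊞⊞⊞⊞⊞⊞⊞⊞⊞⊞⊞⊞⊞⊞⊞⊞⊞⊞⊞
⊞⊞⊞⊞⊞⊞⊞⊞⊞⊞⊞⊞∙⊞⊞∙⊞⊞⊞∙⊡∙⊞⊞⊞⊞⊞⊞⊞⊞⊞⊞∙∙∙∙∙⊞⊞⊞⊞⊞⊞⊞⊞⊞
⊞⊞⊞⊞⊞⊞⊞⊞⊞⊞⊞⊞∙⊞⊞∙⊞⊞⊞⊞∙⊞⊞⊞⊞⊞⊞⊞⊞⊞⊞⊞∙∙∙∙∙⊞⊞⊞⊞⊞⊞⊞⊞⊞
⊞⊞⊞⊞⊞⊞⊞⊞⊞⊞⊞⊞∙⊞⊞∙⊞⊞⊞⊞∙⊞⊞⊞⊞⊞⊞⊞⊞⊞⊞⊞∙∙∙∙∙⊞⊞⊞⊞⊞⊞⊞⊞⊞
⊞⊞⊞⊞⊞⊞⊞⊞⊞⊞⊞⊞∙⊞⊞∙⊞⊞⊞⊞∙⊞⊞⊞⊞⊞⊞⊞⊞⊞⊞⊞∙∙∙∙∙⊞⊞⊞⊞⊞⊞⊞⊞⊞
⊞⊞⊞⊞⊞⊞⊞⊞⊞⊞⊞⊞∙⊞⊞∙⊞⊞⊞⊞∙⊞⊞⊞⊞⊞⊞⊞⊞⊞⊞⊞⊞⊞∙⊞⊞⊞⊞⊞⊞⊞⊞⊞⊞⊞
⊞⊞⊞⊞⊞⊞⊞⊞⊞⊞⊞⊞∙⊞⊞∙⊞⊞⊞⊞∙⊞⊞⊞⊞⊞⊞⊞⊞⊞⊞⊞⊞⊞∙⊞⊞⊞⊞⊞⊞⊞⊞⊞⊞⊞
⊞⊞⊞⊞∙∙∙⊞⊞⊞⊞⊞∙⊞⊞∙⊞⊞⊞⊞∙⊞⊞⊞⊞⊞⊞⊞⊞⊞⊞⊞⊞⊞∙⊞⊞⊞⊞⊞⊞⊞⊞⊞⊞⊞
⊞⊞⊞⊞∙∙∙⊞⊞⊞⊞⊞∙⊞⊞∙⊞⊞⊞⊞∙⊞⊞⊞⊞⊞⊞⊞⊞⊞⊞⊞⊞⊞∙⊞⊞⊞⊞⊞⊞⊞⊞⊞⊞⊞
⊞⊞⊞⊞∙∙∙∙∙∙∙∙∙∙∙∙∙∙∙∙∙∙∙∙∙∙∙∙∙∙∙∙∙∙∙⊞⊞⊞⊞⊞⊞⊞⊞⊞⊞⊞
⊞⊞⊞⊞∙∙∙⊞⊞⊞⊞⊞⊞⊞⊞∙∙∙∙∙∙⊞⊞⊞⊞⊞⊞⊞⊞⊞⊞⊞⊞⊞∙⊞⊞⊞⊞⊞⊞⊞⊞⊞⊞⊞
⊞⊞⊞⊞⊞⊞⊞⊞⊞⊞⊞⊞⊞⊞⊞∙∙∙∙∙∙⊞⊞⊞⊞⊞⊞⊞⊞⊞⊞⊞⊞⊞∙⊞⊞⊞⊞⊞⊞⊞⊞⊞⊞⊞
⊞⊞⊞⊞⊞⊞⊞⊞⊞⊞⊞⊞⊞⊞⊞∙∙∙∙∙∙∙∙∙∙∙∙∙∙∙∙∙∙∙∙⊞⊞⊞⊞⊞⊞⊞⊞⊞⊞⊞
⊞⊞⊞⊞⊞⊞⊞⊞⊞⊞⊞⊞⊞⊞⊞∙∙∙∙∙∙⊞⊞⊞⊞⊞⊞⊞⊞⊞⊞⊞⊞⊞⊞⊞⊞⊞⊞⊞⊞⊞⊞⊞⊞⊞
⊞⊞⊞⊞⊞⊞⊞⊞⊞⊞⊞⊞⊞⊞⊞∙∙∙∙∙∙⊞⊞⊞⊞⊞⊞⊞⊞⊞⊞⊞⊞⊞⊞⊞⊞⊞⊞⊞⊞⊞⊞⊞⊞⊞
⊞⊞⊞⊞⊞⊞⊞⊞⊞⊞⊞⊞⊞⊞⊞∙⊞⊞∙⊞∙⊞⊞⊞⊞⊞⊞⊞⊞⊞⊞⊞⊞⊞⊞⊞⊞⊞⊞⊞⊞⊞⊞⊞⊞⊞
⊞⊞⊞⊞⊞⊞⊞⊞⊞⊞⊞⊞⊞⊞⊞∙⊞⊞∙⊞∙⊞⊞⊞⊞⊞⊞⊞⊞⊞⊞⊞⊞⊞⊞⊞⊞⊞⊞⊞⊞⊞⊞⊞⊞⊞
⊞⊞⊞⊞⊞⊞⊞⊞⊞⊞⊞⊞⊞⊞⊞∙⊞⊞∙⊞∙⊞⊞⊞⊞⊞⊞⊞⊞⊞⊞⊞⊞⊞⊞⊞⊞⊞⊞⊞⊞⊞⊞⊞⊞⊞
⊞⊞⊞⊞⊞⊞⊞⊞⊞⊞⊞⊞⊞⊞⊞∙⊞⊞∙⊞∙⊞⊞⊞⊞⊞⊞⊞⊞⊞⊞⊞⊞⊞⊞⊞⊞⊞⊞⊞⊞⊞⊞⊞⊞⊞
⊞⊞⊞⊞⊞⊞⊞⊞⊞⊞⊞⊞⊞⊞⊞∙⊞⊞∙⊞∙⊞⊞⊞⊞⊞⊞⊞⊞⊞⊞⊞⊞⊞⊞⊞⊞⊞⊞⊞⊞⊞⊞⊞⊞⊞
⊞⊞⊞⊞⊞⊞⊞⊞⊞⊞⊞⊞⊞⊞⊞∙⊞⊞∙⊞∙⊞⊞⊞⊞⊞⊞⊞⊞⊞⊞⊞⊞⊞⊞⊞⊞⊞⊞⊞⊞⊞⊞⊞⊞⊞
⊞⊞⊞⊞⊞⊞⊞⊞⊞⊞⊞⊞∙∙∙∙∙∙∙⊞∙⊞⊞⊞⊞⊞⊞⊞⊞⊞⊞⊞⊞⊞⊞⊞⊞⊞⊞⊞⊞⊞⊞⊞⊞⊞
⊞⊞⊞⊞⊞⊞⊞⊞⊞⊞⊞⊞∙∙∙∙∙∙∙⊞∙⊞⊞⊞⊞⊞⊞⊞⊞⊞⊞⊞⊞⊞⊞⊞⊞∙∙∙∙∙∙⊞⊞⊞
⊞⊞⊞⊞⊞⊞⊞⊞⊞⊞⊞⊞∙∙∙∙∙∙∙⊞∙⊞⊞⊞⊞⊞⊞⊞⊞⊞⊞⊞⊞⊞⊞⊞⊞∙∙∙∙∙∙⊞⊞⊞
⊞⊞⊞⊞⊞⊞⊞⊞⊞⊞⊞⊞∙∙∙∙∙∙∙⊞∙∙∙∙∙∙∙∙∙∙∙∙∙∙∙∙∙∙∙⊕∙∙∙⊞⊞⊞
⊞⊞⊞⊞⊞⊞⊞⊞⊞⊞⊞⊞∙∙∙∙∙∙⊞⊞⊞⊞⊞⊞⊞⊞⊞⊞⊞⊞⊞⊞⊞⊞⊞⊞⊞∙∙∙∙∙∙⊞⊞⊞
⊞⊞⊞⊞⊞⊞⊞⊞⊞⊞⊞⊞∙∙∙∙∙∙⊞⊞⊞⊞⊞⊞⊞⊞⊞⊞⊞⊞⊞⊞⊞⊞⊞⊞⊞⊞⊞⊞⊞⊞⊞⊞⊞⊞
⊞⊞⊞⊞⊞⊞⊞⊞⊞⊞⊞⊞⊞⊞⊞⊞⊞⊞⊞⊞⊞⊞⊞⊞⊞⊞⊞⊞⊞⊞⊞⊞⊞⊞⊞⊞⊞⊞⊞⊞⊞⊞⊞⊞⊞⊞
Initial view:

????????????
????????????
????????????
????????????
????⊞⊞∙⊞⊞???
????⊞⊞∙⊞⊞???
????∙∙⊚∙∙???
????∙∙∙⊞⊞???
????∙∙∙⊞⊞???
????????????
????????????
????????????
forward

????????????
????????????
????????????
????????????
????⊞⊞∙⊞⊞???
????⊞⊞∙⊞⊞???
????⊞⊞⊚⊞⊞???
????∙∙∙∙∙???
????∙∙∙⊞⊞???
????∙∙∙⊞⊞???
????????????
????????????

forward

????????????
????????????
????????????
????????????
????⊞⊞∙⊞⊞???
????⊞⊞∙⊞⊞???
????⊞⊞⊚⊞⊞???
????⊞⊞∙⊞⊞???
????∙∙∙∙∙???
????∙∙∙⊞⊞???
????∙∙∙⊞⊞???
????????????

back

????????????
????????????
????????????
????⊞⊞∙⊞⊞???
????⊞⊞∙⊞⊞???
????⊞⊞∙⊞⊞???
????⊞⊞⊚⊞⊞???
????∙∙∙∙∙???
????∙∙∙⊞⊞???
????∙∙∙⊞⊞???
????????????
????????????

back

????????????
????????????
????⊞⊞∙⊞⊞???
????⊞⊞∙⊞⊞???
????⊞⊞∙⊞⊞???
????⊞⊞∙⊞⊞???
????∙∙⊚∙∙???
????∙∙∙⊞⊞???
????∙∙∙⊞⊞???
????????????
????????????
????????????

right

????????????
????????????
???⊞⊞∙⊞⊞????
???⊞⊞∙⊞⊞????
???⊞⊞∙⊞⊞⊞???
???⊞⊞∙⊞⊞⊞???
???∙∙∙⊚∙∙???
???∙∙∙⊞⊞⊞???
???∙∙∙⊞⊞⊞???
????????????
????????????
????????????

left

????????????
????????????
????⊞⊞∙⊞⊞???
????⊞⊞∙⊞⊞???
????⊞⊞∙⊞⊞⊞??
????⊞⊞∙⊞⊞⊞??
????∙∙⊚∙∙∙??
????∙∙∙⊞⊞⊞??
????∙∙∙⊞⊞⊞??
????????????
????????????
????????????

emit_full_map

⊞⊞∙⊞⊞?
⊞⊞∙⊞⊞?
⊞⊞∙⊞⊞⊞
⊞⊞∙⊞⊞⊞
∙∙⊚∙∙∙
∙∙∙⊞⊞⊞
∙∙∙⊞⊞⊞

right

????????????
????????????
???⊞⊞∙⊞⊞????
???⊞⊞∙⊞⊞????
???⊞⊞∙⊞⊞⊞???
???⊞⊞∙⊞⊞⊞???
???∙∙∙⊚∙∙???
???∙∙∙⊞⊞⊞???
???∙∙∙⊞⊞⊞???
????????????
????????????
????????????

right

????????????
????????????
??⊞⊞∙⊞⊞?????
??⊞⊞∙⊞⊞?????
??⊞⊞∙⊞⊞⊞⊞???
??⊞⊞∙⊞⊞⊞⊞???
??∙∙∙∙⊚∙∙???
??∙∙∙⊞⊞⊞⊞???
??∙∙∙⊞⊞⊞⊞???
????????????
????????????
????????????

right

????????????
????????????
?⊞⊞∙⊞⊞??????
?⊞⊞∙⊞⊞??????
?⊞⊞∙⊞⊞⊞⊞⊞???
?⊞⊞∙⊞⊞⊞⊞⊞???
?∙∙∙∙∙⊚∙∙???
?∙∙∙⊞⊞⊞⊞⊞???
?∙∙∙⊞⊞⊞⊞⊞???
????????????
????????????
????????????

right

????????????
????????????
⊞⊞∙⊞⊞???????
⊞⊞∙⊞⊞???????
⊞⊞∙⊞⊞⊞⊞⊞⊞???
⊞⊞∙⊞⊞⊞⊞⊞⊞???
∙∙∙∙∙∙⊚∙∙???
∙∙∙⊞⊞⊞⊞⊞⊞???
∙∙∙⊞⊞⊞⊞⊞⊞???
????????????
????????????
????????????

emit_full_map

⊞⊞∙⊞⊞????
⊞⊞∙⊞⊞????
⊞⊞∙⊞⊞⊞⊞⊞⊞
⊞⊞∙⊞⊞⊞⊞⊞⊞
∙∙∙∙∙∙⊚∙∙
∙∙∙⊞⊞⊞⊞⊞⊞
∙∙∙⊞⊞⊞⊞⊞⊞

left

????????????
????????????
?⊞⊞∙⊞⊞??????
?⊞⊞∙⊞⊞??????
?⊞⊞∙⊞⊞⊞⊞⊞⊞??
?⊞⊞∙⊞⊞⊞⊞⊞⊞??
?∙∙∙∙∙⊚∙∙∙??
?∙∙∙⊞⊞⊞⊞⊞⊞??
?∙∙∙⊞⊞⊞⊞⊞⊞??
????????????
????????????
????????????

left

????????????
????????????
??⊞⊞∙⊞⊞?????
??⊞⊞∙⊞⊞?????
??⊞⊞∙⊞⊞⊞⊞⊞⊞?
??⊞⊞∙⊞⊞⊞⊞⊞⊞?
??∙∙∙∙⊚∙∙∙∙?
??∙∙∙⊞⊞⊞⊞⊞⊞?
??∙∙∙⊞⊞⊞⊞⊞⊞?
????????????
????????????
????????????

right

????????????
????????????
?⊞⊞∙⊞⊞??????
?⊞⊞∙⊞⊞??????
?⊞⊞∙⊞⊞⊞⊞⊞⊞??
?⊞⊞∙⊞⊞⊞⊞⊞⊞??
?∙∙∙∙∙⊚∙∙∙??
?∙∙∙⊞⊞⊞⊞⊞⊞??
?∙∙∙⊞⊞⊞⊞⊞⊞??
????????????
????????????
????????????

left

????????????
????????????
??⊞⊞∙⊞⊞?????
??⊞⊞∙⊞⊞?????
??⊞⊞∙⊞⊞⊞⊞⊞⊞?
??⊞⊞∙⊞⊞⊞⊞⊞⊞?
??∙∙∙∙⊚∙∙∙∙?
??∙∙∙⊞⊞⊞⊞⊞⊞?
??∙∙∙⊞⊞⊞⊞⊞⊞?
????????????
????????????
????????????

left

????????????
????????????
???⊞⊞∙⊞⊞????
???⊞⊞∙⊞⊞????
???⊞⊞∙⊞⊞⊞⊞⊞⊞
???⊞⊞∙⊞⊞⊞⊞⊞⊞
???∙∙∙⊚∙∙∙∙∙
???∙∙∙⊞⊞⊞⊞⊞⊞
???∙∙∙⊞⊞⊞⊞⊞⊞
????????????
????????????
????????????


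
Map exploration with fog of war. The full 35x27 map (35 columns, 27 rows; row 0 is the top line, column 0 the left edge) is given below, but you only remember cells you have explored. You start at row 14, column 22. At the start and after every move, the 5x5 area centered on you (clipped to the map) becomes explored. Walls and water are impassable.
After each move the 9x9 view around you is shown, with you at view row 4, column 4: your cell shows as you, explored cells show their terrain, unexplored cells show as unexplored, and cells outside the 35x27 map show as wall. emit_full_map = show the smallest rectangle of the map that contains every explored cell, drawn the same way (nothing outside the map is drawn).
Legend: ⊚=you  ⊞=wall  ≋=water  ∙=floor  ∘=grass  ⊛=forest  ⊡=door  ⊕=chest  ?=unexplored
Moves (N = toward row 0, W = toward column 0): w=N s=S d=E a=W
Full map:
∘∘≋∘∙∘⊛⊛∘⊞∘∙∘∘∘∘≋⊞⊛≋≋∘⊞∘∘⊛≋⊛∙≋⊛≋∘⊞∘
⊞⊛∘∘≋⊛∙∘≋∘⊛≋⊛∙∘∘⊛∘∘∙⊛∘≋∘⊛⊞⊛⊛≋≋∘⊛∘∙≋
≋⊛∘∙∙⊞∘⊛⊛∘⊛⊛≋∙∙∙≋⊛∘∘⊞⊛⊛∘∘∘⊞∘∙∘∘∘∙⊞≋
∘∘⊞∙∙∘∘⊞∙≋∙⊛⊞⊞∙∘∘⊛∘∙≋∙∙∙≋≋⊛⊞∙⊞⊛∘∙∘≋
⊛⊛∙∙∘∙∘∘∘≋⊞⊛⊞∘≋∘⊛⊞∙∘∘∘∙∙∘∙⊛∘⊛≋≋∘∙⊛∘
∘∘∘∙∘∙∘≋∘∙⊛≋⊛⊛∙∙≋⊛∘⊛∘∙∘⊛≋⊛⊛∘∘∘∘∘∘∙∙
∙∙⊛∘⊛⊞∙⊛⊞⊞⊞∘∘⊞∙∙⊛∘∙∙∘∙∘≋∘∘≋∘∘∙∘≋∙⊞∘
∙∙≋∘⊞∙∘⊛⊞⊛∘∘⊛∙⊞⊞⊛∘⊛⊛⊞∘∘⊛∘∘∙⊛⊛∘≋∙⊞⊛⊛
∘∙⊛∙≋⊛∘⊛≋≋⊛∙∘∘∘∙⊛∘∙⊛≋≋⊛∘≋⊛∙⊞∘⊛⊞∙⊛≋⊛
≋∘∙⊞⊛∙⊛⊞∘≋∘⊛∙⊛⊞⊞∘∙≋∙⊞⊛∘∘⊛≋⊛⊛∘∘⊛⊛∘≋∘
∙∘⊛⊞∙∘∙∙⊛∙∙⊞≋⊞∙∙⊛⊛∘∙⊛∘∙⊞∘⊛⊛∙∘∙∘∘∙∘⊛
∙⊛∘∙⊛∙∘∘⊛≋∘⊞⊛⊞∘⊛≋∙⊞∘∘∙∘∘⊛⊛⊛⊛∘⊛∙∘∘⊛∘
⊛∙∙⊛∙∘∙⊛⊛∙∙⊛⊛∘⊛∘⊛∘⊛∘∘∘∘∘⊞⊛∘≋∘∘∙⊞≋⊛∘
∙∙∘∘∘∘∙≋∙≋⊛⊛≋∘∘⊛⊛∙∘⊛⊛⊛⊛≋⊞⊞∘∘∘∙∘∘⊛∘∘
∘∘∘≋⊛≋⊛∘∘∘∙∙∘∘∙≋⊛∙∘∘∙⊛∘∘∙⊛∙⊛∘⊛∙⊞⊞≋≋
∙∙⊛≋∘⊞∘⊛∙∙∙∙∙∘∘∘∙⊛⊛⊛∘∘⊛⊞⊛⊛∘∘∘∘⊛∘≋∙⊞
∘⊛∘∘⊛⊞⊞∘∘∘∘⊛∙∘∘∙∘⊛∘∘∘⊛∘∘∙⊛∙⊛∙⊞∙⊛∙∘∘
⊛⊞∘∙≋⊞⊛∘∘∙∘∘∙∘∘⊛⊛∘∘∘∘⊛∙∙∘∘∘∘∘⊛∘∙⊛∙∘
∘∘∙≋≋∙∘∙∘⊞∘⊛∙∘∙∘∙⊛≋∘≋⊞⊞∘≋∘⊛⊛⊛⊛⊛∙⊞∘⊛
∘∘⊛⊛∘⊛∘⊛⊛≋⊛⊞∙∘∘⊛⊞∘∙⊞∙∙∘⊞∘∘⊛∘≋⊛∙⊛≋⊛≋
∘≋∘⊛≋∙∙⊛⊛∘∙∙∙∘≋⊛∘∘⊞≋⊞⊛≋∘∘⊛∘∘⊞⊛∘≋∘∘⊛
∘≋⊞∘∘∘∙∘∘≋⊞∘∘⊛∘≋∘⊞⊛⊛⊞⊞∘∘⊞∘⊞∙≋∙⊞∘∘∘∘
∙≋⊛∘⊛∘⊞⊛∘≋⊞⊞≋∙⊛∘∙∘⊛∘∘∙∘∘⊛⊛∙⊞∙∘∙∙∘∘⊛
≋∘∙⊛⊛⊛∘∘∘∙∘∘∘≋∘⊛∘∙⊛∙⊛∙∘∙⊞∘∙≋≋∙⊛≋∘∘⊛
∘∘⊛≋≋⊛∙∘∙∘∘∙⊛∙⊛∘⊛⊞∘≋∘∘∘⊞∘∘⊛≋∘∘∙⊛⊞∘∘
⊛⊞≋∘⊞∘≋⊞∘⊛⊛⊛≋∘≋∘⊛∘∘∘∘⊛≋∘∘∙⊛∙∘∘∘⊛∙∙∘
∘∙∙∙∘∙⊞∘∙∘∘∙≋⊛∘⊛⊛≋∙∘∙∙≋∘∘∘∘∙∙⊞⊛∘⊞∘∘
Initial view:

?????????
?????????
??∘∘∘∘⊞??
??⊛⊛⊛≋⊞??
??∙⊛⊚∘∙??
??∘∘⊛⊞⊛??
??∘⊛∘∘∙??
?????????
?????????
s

?????????
??∘∘∘∘⊞??
??⊛⊛⊛≋⊞??
??∙⊛∘∘∙??
??∘∘⊚⊞⊛??
??∘⊛∘∘∙??
??∘⊛∙∙∘??
?????????
?????????

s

??∘∘∘∘⊞??
??⊛⊛⊛≋⊞??
??∙⊛∘∘∙??
??∘∘⊛⊞⊛??
??∘⊛⊚∘∙??
??∘⊛∙∙∘??
??≋⊞⊞∘≋??
?????????
?????????

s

??⊛⊛⊛≋⊞??
??∙⊛∘∘∙??
??∘∘⊛⊞⊛??
??∘⊛∘∘∙??
??∘⊛⊚∙∘??
??≋⊞⊞∘≋??
??∙∙∘⊞∘??
?????????
?????????

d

?⊛⊛⊛≋⊞???
?∙⊛∘∘∙???
?∘∘⊛⊞⊛⊛??
?∘⊛∘∘∙⊛??
?∘⊛∙⊚∘∘??
?≋⊞⊞∘≋∘??
?∙∙∘⊞∘∘??
?????????
?????????

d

⊛⊛⊛≋⊞????
∙⊛∘∘∙????
∘∘⊛⊞⊛⊛∘??
∘⊛∘∘∙⊛∙??
∘⊛∙∙⊚∘∘??
≋⊞⊞∘≋∘⊛??
∙∙∘⊞∘∘⊛??
?????????
?????????

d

⊛⊛≋⊞?????
⊛∘∘∙?????
∘⊛⊞⊛⊛∘∘??
⊛∘∘∙⊛∙⊛??
⊛∙∙∘⊚∘∘??
⊞⊞∘≋∘⊛⊛??
∙∘⊞∘∘⊛∘??
?????????
?????????

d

⊛≋⊞??????
∘∘∙??????
⊛⊞⊛⊛∘∘∘??
∘∘∙⊛∙⊛∙??
∙∙∘∘⊚∘∘??
⊞∘≋∘⊛⊛⊛??
∘⊞∘∘⊛∘≋??
?????????
?????????

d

≋⊞???????
∘∙???????
⊞⊛⊛∘∘∘∘??
∘∙⊛∙⊛∙⊞??
∙∘∘∘⊚∘⊛??
∘≋∘⊛⊛⊛⊛??
⊞∘∘⊛∘≋⊛??
?????????
?????????

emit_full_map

∘∘∘∘⊞?????
⊛⊛⊛≋⊞?????
∙⊛∘∘∙?????
∘∘⊛⊞⊛⊛∘∘∘∘
∘⊛∘∘∙⊛∙⊛∙⊞
∘⊛∙∙∘∘∘⊚∘⊛
≋⊞⊞∘≋∘⊛⊛⊛⊛
∙∙∘⊞∘∘⊛∘≋⊛

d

⊞????????
∙????????
⊛⊛∘∘∘∘⊛??
∙⊛∙⊛∙⊞∙??
∘∘∘∘⊚⊛∘??
≋∘⊛⊛⊛⊛⊛??
∘∘⊛∘≋⊛∙??
?????????
?????????

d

?????????
?????????
⊛∘∘∘∘⊛∘??
⊛∙⊛∙⊞∙⊛??
∘∘∘∘⊚∘∙??
∘⊛⊛⊛⊛⊛∙??
∘⊛∘≋⊛∙⊛??
?????????
?????????

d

?????????
?????????
∘∘∘∘⊛∘≋??
∙⊛∙⊞∙⊛∙??
∘∘∘⊛⊚∙⊛??
⊛⊛⊛⊛⊛∙⊞??
⊛∘≋⊛∙⊛≋??
?????????
?????????

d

????????⊞
????????⊞
∘∘∘⊛∘≋∙?⊞
⊛∙⊞∙⊛∙∘?⊞
∘∘⊛∘⊚⊛∙?⊞
⊛⊛⊛⊛∙⊞∘?⊞
∘≋⊛∙⊛≋⊛?⊞
????????⊞
????????⊞

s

????????⊞
∘∘∘⊛∘≋∙?⊞
⊛∙⊞∙⊛∙∘?⊞
∘∘⊛∘∙⊛∙?⊞
⊛⊛⊛⊛⊚⊞∘?⊞
∘≋⊛∙⊛≋⊛?⊞
??⊛∘≋∘∘?⊞
????????⊞
????????⊞

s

∘∘∘⊛∘≋∙?⊞
⊛∙⊞∙⊛∙∘?⊞
∘∘⊛∘∙⊛∙?⊞
⊛⊛⊛⊛∙⊞∘?⊞
∘≋⊛∙⊚≋⊛?⊞
??⊛∘≋∘∘?⊞
??∙⊞∘∘∘?⊞
????????⊞
????????⊞

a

∘∘∘∘⊛∘≋∙?
∙⊛∙⊞∙⊛∙∘?
∘∘∘⊛∘∙⊛∙?
⊛⊛⊛⊛⊛∙⊞∘?
⊛∘≋⊛⊚⊛≋⊛?
??⊞⊛∘≋∘∘?
??≋∙⊞∘∘∘?
?????????
?????????

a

⊛∘∘∘∘⊛∘≋∙
⊛∙⊛∙⊞∙⊛∙∘
∘∘∘∘⊛∘∙⊛∙
∘⊛⊛⊛⊛⊛∙⊞∘
∘⊛∘≋⊚∙⊛≋⊛
??∘⊞⊛∘≋∘∘
??∙≋∙⊞∘∘∘
?????????
?????????

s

⊛∙⊛∙⊞∙⊛∙∘
∘∘∘∘⊛∘∙⊛∙
∘⊛⊛⊛⊛⊛∙⊞∘
∘⊛∘≋⊛∙⊛≋⊛
??∘⊞⊚∘≋∘∘
??∙≋∙⊞∘∘∘
??⊞∙∘∙∙??
?????????
?????????

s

∘∘∘∘⊛∘∙⊛∙
∘⊛⊛⊛⊛⊛∙⊞∘
∘⊛∘≋⊛∙⊛≋⊛
??∘⊞⊛∘≋∘∘
??∙≋⊚⊞∘∘∘
??⊞∙∘∙∙??
??≋≋∙⊛≋??
?????????
?????????

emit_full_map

∘∘∘∘⊞?????????
⊛⊛⊛≋⊞?????????
∙⊛∘∘∙?????????
∘∘⊛⊞⊛⊛∘∘∘∘⊛∘≋∙
∘⊛∘∘∙⊛∙⊛∙⊞∙⊛∙∘
∘⊛∙∙∘∘∘∘∘⊛∘∙⊛∙
≋⊞⊞∘≋∘⊛⊛⊛⊛⊛∙⊞∘
∙∙∘⊞∘∘⊛∘≋⊛∙⊛≋⊛
???????∘⊞⊛∘≋∘∘
???????∙≋⊚⊞∘∘∘
???????⊞∙∘∙∙??
???????≋≋∙⊛≋??

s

∘⊛⊛⊛⊛⊛∙⊞∘
∘⊛∘≋⊛∙⊛≋⊛
??∘⊞⊛∘≋∘∘
??∙≋∙⊞∘∘∘
??⊞∙⊚∙∙??
??≋≋∙⊛≋??
??≋∘∘∙⊛??
?????????
?????????

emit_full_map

∘∘∘∘⊞?????????
⊛⊛⊛≋⊞?????????
∙⊛∘∘∙?????????
∘∘⊛⊞⊛⊛∘∘∘∘⊛∘≋∙
∘⊛∘∘∙⊛∙⊛∙⊞∙⊛∙∘
∘⊛∙∙∘∘∘∘∘⊛∘∙⊛∙
≋⊞⊞∘≋∘⊛⊛⊛⊛⊛∙⊞∘
∙∙∘⊞∘∘⊛∘≋⊛∙⊛≋⊛
???????∘⊞⊛∘≋∘∘
???????∙≋∙⊞∘∘∘
???????⊞∙⊚∙∙??
???????≋≋∙⊛≋??
???????≋∘∘∙⊛??
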